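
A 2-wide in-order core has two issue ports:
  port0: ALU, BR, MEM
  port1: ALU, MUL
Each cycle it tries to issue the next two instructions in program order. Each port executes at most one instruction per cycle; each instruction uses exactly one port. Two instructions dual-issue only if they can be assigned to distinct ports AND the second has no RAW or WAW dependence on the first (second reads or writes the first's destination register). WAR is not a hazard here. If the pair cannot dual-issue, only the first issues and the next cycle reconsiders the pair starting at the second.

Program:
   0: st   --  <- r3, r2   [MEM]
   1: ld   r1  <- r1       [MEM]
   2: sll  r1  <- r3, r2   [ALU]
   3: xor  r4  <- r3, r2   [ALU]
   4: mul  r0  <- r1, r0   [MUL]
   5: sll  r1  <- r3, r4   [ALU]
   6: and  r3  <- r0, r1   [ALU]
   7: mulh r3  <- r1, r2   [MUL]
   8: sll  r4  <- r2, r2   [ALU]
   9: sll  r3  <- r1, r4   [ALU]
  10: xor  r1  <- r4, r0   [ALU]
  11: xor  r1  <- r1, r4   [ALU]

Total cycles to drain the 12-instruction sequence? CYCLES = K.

0. st @i0  | no-port MEM/MEM
1. ld @i1  | WAW r1
2. sll;xor @i2+i3  | pair
3. mul;sll @i4+i5  | pair
4. and @i6  | WAW r3
5. mulh;sll @i7+i8  | pair
6. sll;xor @i9+i10  | pair
7. xor @i11  | tail

CYCLES = 8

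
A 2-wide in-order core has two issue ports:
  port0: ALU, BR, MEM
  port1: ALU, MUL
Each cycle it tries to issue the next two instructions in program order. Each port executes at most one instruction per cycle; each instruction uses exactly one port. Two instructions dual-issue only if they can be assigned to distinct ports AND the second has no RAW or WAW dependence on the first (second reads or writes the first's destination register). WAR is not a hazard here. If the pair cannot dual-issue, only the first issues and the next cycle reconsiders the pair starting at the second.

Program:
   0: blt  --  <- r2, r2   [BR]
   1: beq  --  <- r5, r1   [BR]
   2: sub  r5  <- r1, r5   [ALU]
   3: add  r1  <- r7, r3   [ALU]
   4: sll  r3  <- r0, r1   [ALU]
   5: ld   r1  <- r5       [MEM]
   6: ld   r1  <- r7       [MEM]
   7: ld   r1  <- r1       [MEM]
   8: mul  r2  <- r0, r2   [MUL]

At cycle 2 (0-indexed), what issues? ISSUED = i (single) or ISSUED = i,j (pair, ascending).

c0: i0 blt.BR  no-port BR/BR
c1: i1&i2 beq.BR+sub.ALU  dual
c2: i3 add.ALU  RAW r1
c3: i4&i5 sll.ALU+ld.MEM  dual
c4: i6 ld.MEM  no-port MEM/MEM
c5: i7&i8 ld.MEM+mul.MUL  dual

ISSUED = 3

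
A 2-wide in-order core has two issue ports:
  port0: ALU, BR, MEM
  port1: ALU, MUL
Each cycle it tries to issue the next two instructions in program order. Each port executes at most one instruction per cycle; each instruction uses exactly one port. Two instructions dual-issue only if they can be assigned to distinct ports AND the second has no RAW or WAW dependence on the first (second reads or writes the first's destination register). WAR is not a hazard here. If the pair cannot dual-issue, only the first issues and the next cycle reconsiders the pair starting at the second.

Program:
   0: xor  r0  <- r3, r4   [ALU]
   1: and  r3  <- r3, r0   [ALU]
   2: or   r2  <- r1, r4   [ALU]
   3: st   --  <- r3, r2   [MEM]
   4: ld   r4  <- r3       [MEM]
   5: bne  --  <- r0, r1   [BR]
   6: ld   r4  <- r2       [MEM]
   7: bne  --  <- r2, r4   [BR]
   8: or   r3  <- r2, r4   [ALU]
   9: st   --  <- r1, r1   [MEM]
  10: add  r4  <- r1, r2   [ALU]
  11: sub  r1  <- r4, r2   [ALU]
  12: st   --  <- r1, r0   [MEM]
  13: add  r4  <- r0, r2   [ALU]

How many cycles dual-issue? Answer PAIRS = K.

#0 head=0: xor.ALU i0 RAW r0
#1 head=1: and.ALU or.ALU i1&i2 dual
#2 head=3: st.MEM i3 no-port MEM/MEM
#3 head=4: ld.MEM i4 no-port MEM/BR
#4 head=5: bne.BR i5 no-port BR/MEM
#5 head=6: ld.MEM i6 no-port MEM/BR
#6 head=7: bne.BR or.ALU i7&i8 dual
#7 head=9: st.MEM add.ALU i9&i10 dual
#8 head=11: sub.ALU i11 RAW r1
#9 head=12: st.MEM add.ALU i12&i13 dual

PAIRS = 4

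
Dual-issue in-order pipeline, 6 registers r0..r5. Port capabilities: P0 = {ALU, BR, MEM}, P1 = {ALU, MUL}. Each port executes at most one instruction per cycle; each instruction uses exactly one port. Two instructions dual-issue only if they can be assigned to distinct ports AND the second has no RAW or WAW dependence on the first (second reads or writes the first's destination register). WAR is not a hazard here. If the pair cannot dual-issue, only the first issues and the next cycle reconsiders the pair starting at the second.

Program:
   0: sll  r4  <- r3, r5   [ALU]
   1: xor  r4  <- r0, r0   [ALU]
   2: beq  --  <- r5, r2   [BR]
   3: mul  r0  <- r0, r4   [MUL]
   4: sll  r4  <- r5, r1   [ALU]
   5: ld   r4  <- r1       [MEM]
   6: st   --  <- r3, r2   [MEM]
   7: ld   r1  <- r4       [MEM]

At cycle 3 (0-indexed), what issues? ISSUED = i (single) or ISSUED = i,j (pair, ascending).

t=0 i0:sll.ALU ; WAW r4
t=1 i1+i2:xor.ALU;beq.BR ; 2-wide
t=2 i3+i4:mul.MUL;sll.ALU ; 2-wide
t=3 i5:ld.MEM ; no-port MEM/MEM
t=4 i6:st.MEM ; no-port MEM/MEM
t=5 i7:ld.MEM ; tail

ISSUED = 5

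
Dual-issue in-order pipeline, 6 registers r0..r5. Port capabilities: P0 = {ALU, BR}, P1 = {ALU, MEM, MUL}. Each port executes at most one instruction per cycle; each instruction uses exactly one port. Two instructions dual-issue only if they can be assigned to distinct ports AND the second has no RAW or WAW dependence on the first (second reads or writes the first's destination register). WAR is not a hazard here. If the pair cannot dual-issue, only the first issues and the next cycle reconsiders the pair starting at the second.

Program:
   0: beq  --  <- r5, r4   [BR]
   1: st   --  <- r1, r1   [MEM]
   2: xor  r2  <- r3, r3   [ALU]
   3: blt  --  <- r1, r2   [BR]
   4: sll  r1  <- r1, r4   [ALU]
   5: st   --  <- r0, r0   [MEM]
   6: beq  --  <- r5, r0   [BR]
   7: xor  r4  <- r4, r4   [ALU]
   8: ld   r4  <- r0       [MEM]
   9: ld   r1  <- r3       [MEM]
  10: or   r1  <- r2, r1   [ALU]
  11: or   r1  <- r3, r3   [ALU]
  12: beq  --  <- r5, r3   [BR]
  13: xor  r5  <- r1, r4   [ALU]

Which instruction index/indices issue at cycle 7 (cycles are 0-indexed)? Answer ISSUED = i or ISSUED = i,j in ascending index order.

t=0 i0,i1:beq/st ; pair
t=1 i2:xor ; RAW r2
t=2 i3,i4:blt/sll ; pair
t=3 i5,i6:st/beq ; pair
t=4 i7:xor ; WAW r4
t=5 i8:ld ; no-port MEM/MEM
t=6 i9:ld ; RAW+WAW r1
t=7 i10:or ; WAW r1
t=8 i11,i12:or/beq ; pair
t=9 i13:xor ; tail

ISSUED = 10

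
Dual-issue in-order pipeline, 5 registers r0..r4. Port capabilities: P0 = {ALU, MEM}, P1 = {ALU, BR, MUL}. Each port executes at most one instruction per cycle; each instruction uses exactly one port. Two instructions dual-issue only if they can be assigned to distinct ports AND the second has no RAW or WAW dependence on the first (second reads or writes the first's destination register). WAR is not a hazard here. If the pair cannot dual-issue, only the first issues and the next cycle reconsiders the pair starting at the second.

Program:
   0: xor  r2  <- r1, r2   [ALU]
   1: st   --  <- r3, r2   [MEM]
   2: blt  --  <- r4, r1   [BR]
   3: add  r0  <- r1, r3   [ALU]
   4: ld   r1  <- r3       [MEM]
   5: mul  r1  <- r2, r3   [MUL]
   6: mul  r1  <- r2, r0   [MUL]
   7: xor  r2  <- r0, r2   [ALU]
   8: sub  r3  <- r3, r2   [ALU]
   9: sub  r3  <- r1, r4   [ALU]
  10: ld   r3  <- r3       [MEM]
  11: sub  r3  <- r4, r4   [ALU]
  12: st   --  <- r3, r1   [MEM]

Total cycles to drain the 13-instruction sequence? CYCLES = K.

CYCLES = 10

  cy0 -> i0 (xor) RAW r2
  cy1 -> i1+i2 (st+blt) 2-wide
  cy2 -> i3+i4 (add+ld) 2-wide
  cy3 -> i5 (mul) no-port MUL/MUL
  cy4 -> i6+i7 (mul+xor) 2-wide
  cy5 -> i8 (sub) WAW r3
  cy6 -> i9 (sub) RAW+WAW r3
  cy7 -> i10 (ld) WAW r3
  cy8 -> i11 (sub) RAW r3
  cy9 -> i12 (st) tail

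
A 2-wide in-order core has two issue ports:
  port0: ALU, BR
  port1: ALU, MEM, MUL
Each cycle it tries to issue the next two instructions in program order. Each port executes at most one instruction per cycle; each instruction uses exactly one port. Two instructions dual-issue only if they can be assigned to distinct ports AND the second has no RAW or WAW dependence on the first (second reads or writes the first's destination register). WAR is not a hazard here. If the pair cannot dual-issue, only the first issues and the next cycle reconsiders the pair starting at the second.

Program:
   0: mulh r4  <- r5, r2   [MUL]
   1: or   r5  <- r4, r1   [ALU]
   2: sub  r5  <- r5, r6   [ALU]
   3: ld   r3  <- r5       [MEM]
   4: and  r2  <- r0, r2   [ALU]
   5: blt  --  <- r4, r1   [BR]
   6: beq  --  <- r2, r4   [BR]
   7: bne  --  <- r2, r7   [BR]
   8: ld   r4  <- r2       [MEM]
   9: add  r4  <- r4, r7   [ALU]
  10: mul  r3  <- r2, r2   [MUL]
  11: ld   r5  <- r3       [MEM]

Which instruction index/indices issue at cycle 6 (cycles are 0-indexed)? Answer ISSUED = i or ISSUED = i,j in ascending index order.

ISSUED = 7,8

t=0 i0:mulh ; RAW r4
t=1 i1:or ; RAW+WAW r5
t=2 i2:sub ; RAW r5
t=3 i3/i4:ld/and ; dual
t=4 i5:blt ; no-port BR/BR
t=5 i6:beq ; no-port BR/BR
t=6 i7/i8:bne/ld ; dual
t=7 i9/i10:add/mul ; dual
t=8 i11:ld ; tail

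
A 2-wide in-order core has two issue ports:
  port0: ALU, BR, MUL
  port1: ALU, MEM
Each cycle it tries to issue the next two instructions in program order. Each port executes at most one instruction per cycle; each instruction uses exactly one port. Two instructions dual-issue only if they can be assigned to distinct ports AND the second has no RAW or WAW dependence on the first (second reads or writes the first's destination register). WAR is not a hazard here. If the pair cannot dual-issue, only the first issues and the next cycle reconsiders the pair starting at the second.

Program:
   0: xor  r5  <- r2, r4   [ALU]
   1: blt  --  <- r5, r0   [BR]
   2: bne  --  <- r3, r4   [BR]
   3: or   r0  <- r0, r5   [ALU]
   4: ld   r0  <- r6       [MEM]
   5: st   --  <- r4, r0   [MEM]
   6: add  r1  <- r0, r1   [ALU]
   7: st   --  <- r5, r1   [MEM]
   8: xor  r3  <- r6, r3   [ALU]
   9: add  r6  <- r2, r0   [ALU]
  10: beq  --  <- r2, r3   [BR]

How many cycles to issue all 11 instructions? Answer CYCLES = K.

0. xor.ALU @i0  | RAW r5
1. blt.BR @i1  | no-port BR/BR
2. bne.BR;or.ALU @i2+i3  | 2-wide
3. ld.MEM @i4  | no-port MEM/MEM
4. st.MEM;add.ALU @i5+i6  | 2-wide
5. st.MEM;xor.ALU @i7+i8  | 2-wide
6. add.ALU;beq.BR @i9+i10  | 2-wide

CYCLES = 7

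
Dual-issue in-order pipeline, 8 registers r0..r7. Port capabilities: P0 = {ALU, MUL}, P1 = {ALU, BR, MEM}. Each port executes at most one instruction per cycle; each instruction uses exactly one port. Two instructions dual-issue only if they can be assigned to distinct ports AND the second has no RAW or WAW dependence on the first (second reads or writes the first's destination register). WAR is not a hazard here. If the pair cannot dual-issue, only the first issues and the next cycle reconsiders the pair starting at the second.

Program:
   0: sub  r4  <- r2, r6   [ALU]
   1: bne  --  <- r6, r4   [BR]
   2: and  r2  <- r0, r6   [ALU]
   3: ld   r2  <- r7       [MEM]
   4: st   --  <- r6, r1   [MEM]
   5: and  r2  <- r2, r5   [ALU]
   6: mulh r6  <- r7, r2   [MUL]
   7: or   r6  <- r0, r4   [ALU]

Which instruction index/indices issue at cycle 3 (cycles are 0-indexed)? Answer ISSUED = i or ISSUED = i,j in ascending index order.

0. sub @i0  | RAW r4
1. bne;and @i1&i2  | dual
2. ld @i3  | no-port MEM/MEM
3. st;and @i4&i5  | dual
4. mulh @i6  | WAW r6
5. or @i7  | tail

ISSUED = 4,5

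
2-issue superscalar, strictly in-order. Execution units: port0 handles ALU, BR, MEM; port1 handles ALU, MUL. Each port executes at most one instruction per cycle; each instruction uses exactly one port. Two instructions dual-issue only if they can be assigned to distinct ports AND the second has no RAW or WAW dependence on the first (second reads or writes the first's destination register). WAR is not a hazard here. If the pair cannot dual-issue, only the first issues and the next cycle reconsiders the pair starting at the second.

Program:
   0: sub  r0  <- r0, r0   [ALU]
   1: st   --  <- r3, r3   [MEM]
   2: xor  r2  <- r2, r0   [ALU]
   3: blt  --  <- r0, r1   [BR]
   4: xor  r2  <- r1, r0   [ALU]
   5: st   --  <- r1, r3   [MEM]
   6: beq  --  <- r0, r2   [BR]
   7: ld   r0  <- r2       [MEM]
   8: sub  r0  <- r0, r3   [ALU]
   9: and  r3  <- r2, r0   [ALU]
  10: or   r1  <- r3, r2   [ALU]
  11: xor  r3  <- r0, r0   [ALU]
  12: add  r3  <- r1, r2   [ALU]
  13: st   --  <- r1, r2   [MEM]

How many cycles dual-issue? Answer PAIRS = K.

#0 head=0: sub st i0,i1 2-wide
#1 head=2: xor blt i2,i3 2-wide
#2 head=4: xor st i4,i5 2-wide
#3 head=6: beq i6 no-port BR/MEM
#4 head=7: ld i7 RAW+WAW r0
#5 head=8: sub i8 RAW r0
#6 head=9: and i9 RAW r3
#7 head=10: or xor i10,i11 2-wide
#8 head=12: add st i12,i13 2-wide

PAIRS = 5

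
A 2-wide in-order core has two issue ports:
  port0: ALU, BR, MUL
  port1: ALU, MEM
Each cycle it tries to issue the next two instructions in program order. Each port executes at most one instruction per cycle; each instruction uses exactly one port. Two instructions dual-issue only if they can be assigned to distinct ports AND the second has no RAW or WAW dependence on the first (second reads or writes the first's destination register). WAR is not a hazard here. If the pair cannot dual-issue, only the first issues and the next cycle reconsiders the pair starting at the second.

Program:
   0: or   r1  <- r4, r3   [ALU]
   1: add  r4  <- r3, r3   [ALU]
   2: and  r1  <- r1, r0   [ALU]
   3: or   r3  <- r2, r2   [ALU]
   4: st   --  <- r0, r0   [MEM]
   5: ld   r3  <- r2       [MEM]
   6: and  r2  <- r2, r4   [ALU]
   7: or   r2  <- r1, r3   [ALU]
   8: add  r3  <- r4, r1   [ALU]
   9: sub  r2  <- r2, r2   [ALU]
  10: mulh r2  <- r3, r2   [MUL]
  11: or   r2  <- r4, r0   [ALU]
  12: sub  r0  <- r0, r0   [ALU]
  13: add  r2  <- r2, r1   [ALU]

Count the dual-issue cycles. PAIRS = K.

PAIRS = 5

#0 head=0: or.ALU+add.ALU i0,i1 dual
#1 head=2: and.ALU+or.ALU i2,i3 dual
#2 head=4: st.MEM i4 no-port MEM/MEM
#3 head=5: ld.MEM+and.ALU i5,i6 dual
#4 head=7: or.ALU+add.ALU i7,i8 dual
#5 head=9: sub.ALU i9 RAW+WAW r2
#6 head=10: mulh.MUL i10 WAW r2
#7 head=11: or.ALU+sub.ALU i11,i12 dual
#8 head=13: add.ALU i13 tail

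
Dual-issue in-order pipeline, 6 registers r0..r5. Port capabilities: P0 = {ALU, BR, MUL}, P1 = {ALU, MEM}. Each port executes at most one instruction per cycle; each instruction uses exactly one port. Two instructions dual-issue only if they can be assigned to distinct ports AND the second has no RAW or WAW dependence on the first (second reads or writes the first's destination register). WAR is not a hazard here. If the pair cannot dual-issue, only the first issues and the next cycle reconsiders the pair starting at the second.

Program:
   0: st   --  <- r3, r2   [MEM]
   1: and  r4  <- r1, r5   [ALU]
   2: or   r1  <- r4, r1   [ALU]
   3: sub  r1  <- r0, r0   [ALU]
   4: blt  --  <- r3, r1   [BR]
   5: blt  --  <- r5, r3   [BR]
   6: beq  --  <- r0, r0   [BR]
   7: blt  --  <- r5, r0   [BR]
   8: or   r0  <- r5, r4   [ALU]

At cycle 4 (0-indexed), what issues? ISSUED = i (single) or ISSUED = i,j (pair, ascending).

ISSUED = 5

c0: i0&i1 st+and  dual
c1: i2 or  WAW r1
c2: i3 sub  RAW r1
c3: i4 blt  no-port BR/BR
c4: i5 blt  no-port BR/BR
c5: i6 beq  no-port BR/BR
c6: i7&i8 blt+or  dual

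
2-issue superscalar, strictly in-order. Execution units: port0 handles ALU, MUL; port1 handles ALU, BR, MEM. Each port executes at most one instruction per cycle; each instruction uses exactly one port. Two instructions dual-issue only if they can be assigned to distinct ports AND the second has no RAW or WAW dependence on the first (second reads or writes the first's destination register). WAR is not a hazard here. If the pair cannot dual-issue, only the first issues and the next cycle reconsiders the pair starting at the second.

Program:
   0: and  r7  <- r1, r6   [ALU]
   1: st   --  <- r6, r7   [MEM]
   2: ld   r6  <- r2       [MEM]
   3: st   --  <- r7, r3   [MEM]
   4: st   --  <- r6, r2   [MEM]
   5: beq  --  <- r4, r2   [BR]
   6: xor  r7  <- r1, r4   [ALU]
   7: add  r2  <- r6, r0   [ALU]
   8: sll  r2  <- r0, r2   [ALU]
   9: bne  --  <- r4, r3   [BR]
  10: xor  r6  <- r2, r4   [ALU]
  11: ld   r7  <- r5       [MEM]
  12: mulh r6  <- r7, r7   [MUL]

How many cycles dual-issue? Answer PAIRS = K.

  cy0 -> i0 (and) RAW r7
  cy1 -> i1 (st) no-port MEM/MEM
  cy2 -> i2 (ld) no-port MEM/MEM
  cy3 -> i3 (st) no-port MEM/MEM
  cy4 -> i4 (st) no-port MEM/BR
  cy5 -> i5/i6 (beq;xor) pair
  cy6 -> i7 (add) RAW+WAW r2
  cy7 -> i8/i9 (sll;bne) pair
  cy8 -> i10/i11 (xor;ld) pair
  cy9 -> i12 (mulh) tail

PAIRS = 3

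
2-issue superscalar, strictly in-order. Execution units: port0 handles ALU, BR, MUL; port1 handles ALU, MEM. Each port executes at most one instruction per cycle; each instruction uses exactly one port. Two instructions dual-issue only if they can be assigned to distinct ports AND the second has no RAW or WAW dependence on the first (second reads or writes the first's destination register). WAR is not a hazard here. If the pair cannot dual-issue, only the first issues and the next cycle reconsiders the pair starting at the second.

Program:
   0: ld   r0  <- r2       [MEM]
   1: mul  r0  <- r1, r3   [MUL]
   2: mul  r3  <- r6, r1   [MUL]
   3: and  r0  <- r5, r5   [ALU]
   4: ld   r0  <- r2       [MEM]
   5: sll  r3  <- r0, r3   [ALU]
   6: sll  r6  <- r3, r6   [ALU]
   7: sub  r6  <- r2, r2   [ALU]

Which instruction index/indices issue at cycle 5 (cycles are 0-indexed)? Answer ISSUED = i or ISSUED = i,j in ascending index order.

t=0 i0:ld.MEM ; WAW r0
t=1 i1:mul.MUL ; no-port MUL/MUL
t=2 i2,i3:mul.MUL;and.ALU ; pair
t=3 i4:ld.MEM ; RAW r0
t=4 i5:sll.ALU ; RAW r3
t=5 i6:sll.ALU ; WAW r6
t=6 i7:sub.ALU ; tail

ISSUED = 6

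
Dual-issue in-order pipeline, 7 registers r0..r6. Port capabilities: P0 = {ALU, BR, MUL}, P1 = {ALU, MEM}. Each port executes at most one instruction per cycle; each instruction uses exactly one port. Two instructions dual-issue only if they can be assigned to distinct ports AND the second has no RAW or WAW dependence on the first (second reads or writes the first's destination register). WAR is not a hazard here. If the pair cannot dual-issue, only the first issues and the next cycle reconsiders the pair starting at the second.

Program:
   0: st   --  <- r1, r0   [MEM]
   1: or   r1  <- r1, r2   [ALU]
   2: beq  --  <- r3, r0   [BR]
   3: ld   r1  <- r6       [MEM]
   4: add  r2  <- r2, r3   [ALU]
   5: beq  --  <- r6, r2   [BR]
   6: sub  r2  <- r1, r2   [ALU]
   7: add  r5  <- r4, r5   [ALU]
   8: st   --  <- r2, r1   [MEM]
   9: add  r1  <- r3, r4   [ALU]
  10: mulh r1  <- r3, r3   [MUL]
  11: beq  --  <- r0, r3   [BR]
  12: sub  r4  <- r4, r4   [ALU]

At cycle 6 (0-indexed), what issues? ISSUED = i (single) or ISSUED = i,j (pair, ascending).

ISSUED = 10

c0: i0+i1 st.MEM/or.ALU  dual
c1: i2+i3 beq.BR/ld.MEM  dual
c2: i4 add.ALU  RAW r2
c3: i5+i6 beq.BR/sub.ALU  dual
c4: i7+i8 add.ALU/st.MEM  dual
c5: i9 add.ALU  WAW r1
c6: i10 mulh.MUL  no-port MUL/BR
c7: i11+i12 beq.BR/sub.ALU  dual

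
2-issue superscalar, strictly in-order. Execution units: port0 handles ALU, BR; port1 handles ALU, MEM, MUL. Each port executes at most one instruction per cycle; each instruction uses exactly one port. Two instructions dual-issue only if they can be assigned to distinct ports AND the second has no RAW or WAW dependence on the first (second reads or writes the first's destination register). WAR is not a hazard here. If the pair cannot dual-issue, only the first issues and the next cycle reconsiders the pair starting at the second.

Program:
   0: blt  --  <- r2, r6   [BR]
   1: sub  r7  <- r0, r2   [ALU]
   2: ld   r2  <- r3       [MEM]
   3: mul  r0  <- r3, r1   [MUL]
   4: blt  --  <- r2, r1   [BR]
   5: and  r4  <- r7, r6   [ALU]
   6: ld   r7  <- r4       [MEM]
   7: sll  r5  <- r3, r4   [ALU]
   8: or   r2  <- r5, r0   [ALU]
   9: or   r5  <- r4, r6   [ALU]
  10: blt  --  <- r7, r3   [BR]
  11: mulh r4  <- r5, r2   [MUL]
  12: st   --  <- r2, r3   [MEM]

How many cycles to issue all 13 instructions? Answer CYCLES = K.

t=0 i0&i1:blt.BR sub.ALU ; 2-wide
t=1 i2:ld.MEM ; no-port MEM/MUL
t=2 i3&i4:mul.MUL blt.BR ; 2-wide
t=3 i5:and.ALU ; RAW r4
t=4 i6&i7:ld.MEM sll.ALU ; 2-wide
t=5 i8&i9:or.ALU or.ALU ; 2-wide
t=6 i10&i11:blt.BR mulh.MUL ; 2-wide
t=7 i12:st.MEM ; tail

CYCLES = 8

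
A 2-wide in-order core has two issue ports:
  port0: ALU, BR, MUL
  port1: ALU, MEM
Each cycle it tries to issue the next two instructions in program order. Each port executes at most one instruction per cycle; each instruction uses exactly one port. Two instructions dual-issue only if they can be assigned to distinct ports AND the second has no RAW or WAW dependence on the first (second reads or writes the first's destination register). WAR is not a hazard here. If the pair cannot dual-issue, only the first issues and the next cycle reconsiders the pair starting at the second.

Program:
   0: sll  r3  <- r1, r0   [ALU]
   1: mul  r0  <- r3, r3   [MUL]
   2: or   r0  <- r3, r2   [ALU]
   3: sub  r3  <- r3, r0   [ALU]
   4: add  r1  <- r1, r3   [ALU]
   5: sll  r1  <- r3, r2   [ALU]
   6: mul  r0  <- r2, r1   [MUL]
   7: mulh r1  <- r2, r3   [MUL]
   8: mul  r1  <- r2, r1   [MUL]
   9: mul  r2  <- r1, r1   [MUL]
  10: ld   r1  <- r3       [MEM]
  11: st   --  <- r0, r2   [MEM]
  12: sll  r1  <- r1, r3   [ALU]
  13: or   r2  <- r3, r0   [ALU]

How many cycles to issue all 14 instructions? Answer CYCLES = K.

CYCLES = 12

c0: i0 sll  RAW r3
c1: i1 mul  WAW r0
c2: i2 or  RAW r0
c3: i3 sub  RAW r3
c4: i4 add  WAW r1
c5: i5 sll  RAW r1
c6: i6 mul  no-port MUL/MUL
c7: i7 mulh  no-port MUL/MUL
c8: i8 mul  no-port MUL/MUL
c9: i9,i10 mul;ld  dual
c10: i11,i12 st;sll  dual
c11: i13 or  tail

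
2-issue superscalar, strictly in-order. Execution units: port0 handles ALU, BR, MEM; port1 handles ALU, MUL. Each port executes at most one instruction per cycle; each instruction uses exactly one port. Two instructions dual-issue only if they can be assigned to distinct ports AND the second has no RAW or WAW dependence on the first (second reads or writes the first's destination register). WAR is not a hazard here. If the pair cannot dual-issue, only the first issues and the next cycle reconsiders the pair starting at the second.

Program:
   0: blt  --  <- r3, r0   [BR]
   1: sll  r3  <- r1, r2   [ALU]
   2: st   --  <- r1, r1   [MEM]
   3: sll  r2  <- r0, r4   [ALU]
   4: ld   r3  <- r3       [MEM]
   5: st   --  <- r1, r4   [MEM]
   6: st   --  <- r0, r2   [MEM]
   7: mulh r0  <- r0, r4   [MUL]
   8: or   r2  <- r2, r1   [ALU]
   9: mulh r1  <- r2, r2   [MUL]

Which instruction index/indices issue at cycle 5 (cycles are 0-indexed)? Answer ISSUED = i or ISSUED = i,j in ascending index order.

[0] i0,i1  blt.BR sll.ALU  -- pair
[1] i2,i3  st.MEM sll.ALU  -- pair
[2] i4  ld.MEM  -- no-port MEM/MEM
[3] i5  st.MEM  -- no-port MEM/MEM
[4] i6,i7  st.MEM mulh.MUL  -- pair
[5] i8  or.ALU  -- RAW r2
[6] i9  mulh.MUL  -- tail

ISSUED = 8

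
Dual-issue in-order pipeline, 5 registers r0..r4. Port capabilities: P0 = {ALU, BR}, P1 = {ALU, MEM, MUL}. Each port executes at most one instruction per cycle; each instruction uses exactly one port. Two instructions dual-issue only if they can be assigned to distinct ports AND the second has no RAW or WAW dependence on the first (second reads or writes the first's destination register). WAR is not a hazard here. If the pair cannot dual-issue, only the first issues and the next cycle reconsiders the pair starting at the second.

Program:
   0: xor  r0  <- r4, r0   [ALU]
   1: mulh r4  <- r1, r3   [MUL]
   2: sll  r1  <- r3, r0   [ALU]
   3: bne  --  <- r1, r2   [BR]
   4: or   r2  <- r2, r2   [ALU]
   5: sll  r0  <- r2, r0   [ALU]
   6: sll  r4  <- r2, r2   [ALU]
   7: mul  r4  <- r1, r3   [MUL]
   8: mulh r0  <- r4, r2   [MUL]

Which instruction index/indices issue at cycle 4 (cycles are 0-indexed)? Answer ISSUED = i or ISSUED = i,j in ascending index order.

0. xor.ALU/mulh.MUL @i0,i1  | 2-wide
1. sll.ALU @i2  | RAW r1
2. bne.BR/or.ALU @i3,i4  | 2-wide
3. sll.ALU/sll.ALU @i5,i6  | 2-wide
4. mul.MUL @i7  | no-port MUL/MUL
5. mulh.MUL @i8  | tail

ISSUED = 7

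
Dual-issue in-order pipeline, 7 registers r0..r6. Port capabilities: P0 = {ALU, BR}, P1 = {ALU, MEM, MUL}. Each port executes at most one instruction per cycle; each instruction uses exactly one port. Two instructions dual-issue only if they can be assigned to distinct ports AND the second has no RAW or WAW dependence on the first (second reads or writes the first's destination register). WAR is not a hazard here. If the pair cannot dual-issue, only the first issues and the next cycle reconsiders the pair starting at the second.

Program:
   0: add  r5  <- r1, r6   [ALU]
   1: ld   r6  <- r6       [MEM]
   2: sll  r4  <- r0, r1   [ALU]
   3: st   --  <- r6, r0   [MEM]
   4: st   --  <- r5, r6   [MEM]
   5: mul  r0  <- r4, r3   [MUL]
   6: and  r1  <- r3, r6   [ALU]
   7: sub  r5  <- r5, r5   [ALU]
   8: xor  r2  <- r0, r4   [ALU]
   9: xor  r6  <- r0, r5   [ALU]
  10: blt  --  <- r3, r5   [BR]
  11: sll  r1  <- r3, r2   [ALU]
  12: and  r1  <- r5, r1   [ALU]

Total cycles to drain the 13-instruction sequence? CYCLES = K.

CYCLES = 8

c0: i0/i1 add.ALU/ld.MEM  pair
c1: i2/i3 sll.ALU/st.MEM  pair
c2: i4 st.MEM  no-port MEM/MUL
c3: i5/i6 mul.MUL/and.ALU  pair
c4: i7/i8 sub.ALU/xor.ALU  pair
c5: i9/i10 xor.ALU/blt.BR  pair
c6: i11 sll.ALU  RAW+WAW r1
c7: i12 and.ALU  tail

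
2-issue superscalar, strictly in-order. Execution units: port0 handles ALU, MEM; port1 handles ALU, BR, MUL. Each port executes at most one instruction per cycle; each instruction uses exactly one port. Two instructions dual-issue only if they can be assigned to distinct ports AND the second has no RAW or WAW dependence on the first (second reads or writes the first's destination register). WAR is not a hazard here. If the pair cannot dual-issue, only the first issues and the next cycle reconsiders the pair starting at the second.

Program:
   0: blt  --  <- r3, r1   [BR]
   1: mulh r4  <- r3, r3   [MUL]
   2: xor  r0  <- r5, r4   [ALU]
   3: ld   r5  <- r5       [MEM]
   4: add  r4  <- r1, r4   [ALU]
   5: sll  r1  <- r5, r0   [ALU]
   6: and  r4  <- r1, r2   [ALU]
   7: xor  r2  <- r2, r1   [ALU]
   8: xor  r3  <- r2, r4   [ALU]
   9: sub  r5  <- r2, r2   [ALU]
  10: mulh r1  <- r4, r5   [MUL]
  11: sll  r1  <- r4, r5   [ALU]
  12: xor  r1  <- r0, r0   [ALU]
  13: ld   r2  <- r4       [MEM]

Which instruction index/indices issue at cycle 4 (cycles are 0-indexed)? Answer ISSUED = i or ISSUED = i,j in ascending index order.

ISSUED = 6,7

  cy0 -> i0 (blt.BR) no-port BR/MUL
  cy1 -> i1 (mulh.MUL) RAW r4
  cy2 -> i2+i3 (xor.ALU ld.MEM) 2-wide
  cy3 -> i4+i5 (add.ALU sll.ALU) 2-wide
  cy4 -> i6+i7 (and.ALU xor.ALU) 2-wide
  cy5 -> i8+i9 (xor.ALU sub.ALU) 2-wide
  cy6 -> i10 (mulh.MUL) WAW r1
  cy7 -> i11 (sll.ALU) WAW r1
  cy8 -> i12+i13 (xor.ALU ld.MEM) 2-wide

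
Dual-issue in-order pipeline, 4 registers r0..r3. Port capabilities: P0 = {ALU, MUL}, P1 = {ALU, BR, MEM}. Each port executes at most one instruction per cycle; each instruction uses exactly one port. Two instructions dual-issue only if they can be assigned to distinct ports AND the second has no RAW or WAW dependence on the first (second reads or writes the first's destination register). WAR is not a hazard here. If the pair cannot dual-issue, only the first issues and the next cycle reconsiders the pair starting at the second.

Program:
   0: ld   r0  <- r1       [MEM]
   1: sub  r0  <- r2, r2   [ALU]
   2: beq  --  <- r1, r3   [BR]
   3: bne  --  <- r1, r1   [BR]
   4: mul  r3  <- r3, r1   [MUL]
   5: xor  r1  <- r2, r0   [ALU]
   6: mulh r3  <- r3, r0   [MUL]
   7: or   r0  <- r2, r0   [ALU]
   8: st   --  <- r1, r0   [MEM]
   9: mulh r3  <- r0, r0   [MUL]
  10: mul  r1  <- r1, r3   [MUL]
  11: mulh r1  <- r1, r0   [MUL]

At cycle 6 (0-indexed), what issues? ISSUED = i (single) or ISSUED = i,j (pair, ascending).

ISSUED = 10

[0] i0  ld.MEM  -- WAW r0
[1] i1+i2  sub.ALU/beq.BR  -- 2-wide
[2] i3+i4  bne.BR/mul.MUL  -- 2-wide
[3] i5+i6  xor.ALU/mulh.MUL  -- 2-wide
[4] i7  or.ALU  -- RAW r0
[5] i8+i9  st.MEM/mulh.MUL  -- 2-wide
[6] i10  mul.MUL  -- no-port MUL/MUL
[7] i11  mulh.MUL  -- tail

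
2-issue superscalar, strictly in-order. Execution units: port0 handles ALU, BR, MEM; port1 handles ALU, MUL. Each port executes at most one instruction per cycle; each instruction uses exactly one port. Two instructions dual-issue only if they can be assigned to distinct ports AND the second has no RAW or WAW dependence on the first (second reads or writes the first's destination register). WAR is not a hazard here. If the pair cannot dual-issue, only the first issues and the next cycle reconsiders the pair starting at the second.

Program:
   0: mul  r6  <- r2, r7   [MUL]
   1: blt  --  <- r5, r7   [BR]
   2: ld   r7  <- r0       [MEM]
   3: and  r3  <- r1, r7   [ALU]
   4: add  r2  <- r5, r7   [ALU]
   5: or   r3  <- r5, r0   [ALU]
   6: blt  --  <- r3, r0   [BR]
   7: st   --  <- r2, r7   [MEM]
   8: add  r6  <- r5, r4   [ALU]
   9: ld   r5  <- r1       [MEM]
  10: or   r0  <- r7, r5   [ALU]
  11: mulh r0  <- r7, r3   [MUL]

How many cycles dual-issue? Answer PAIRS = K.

t=0 i0&i1:mul;blt ; dual
t=1 i2:ld ; RAW r7
t=2 i3&i4:and;add ; dual
t=3 i5:or ; RAW r3
t=4 i6:blt ; no-port BR/MEM
t=5 i7&i8:st;add ; dual
t=6 i9:ld ; RAW r5
t=7 i10:or ; WAW r0
t=8 i11:mulh ; tail

PAIRS = 3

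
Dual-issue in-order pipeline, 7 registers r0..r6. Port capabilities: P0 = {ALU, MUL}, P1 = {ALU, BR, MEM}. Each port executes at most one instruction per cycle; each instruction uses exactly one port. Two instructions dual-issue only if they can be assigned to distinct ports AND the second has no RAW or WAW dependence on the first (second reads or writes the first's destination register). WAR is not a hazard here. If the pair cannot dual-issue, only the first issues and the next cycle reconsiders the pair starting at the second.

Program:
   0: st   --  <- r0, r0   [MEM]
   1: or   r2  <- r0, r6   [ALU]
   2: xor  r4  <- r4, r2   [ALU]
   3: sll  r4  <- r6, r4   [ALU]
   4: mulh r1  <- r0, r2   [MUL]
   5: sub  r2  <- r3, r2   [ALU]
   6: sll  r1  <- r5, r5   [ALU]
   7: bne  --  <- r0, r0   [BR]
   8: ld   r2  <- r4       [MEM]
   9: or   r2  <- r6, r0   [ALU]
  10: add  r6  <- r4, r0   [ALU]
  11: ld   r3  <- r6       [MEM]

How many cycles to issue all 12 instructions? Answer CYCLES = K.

CYCLES = 8

t=0 i0/i1:st or ; dual
t=1 i2:xor ; RAW+WAW r4
t=2 i3/i4:sll mulh ; dual
t=3 i5/i6:sub sll ; dual
t=4 i7:bne ; no-port BR/MEM
t=5 i8:ld ; WAW r2
t=6 i9/i10:or add ; dual
t=7 i11:ld ; tail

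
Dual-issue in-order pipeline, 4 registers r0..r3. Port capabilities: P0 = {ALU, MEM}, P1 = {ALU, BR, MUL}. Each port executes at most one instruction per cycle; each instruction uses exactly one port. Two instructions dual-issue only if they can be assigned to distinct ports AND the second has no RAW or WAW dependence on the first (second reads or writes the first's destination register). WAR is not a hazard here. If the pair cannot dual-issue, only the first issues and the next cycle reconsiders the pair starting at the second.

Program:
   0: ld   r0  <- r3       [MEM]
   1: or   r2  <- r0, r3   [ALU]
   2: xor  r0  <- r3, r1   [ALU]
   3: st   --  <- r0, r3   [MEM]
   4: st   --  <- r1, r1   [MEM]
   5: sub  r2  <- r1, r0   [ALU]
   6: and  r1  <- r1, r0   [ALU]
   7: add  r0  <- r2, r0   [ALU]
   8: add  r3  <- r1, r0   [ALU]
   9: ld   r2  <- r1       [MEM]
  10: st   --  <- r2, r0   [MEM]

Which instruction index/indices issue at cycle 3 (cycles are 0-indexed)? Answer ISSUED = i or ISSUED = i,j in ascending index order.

ISSUED = 4,5

#0 head=0: ld i0 RAW r0
#1 head=1: or+xor i1,i2 2-wide
#2 head=3: st i3 no-port MEM/MEM
#3 head=4: st+sub i4,i5 2-wide
#4 head=6: and+add i6,i7 2-wide
#5 head=8: add+ld i8,i9 2-wide
#6 head=10: st i10 tail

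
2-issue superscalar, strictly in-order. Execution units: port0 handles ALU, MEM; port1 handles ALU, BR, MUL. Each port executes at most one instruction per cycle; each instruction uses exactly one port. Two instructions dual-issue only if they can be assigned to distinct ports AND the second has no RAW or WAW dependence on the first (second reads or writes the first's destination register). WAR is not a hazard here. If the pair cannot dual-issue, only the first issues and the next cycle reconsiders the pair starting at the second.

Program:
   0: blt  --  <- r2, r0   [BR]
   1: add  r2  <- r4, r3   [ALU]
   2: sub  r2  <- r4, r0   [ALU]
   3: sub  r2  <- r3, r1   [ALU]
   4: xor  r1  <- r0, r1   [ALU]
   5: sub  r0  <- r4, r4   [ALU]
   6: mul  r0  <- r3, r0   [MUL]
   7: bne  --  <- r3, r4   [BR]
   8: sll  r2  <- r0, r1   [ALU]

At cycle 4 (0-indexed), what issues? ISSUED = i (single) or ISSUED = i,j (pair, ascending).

0. blt add @i0+i1  | 2-wide
1. sub @i2  | WAW r2
2. sub xor @i3+i4  | 2-wide
3. sub @i5  | RAW+WAW r0
4. mul @i6  | no-port MUL/BR
5. bne sll @i7+i8  | 2-wide

ISSUED = 6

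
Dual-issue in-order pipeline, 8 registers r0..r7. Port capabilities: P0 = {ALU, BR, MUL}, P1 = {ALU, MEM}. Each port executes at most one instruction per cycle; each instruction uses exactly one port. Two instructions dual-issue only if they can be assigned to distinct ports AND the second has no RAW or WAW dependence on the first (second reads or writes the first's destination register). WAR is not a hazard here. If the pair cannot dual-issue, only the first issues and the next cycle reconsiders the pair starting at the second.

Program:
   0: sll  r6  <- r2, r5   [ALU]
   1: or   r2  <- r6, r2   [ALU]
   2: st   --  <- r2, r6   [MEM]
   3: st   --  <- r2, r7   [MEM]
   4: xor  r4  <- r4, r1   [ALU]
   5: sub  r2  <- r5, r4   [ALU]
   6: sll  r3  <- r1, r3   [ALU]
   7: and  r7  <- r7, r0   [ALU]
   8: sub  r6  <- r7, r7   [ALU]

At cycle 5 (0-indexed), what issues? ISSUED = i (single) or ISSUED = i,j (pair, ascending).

t=0 i0:sll.ALU ; RAW r6
t=1 i1:or.ALU ; RAW r2
t=2 i2:st.MEM ; no-port MEM/MEM
t=3 i3+i4:st.MEM xor.ALU ; dual
t=4 i5+i6:sub.ALU sll.ALU ; dual
t=5 i7:and.ALU ; RAW r7
t=6 i8:sub.ALU ; tail

ISSUED = 7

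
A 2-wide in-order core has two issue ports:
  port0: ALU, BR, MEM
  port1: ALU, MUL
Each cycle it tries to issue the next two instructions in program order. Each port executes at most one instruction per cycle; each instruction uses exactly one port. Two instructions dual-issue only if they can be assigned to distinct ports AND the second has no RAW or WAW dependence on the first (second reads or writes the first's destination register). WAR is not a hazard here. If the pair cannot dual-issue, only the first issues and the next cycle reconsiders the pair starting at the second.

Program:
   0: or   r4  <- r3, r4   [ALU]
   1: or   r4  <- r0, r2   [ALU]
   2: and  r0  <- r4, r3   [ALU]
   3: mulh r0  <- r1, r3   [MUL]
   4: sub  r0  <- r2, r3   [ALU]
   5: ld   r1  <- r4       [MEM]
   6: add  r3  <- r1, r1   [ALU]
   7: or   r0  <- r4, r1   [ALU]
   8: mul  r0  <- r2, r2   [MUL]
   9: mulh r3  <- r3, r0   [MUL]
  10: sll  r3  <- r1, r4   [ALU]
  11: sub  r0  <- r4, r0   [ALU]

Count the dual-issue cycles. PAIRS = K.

PAIRS = 3

  cy0 -> i0 (or.ALU) WAW r4
  cy1 -> i1 (or.ALU) RAW r4
  cy2 -> i2 (and.ALU) WAW r0
  cy3 -> i3 (mulh.MUL) WAW r0
  cy4 -> i4+i5 (sub.ALU ld.MEM) dual
  cy5 -> i6+i7 (add.ALU or.ALU) dual
  cy6 -> i8 (mul.MUL) no-port MUL/MUL
  cy7 -> i9 (mulh.MUL) WAW r3
  cy8 -> i10+i11 (sll.ALU sub.ALU) dual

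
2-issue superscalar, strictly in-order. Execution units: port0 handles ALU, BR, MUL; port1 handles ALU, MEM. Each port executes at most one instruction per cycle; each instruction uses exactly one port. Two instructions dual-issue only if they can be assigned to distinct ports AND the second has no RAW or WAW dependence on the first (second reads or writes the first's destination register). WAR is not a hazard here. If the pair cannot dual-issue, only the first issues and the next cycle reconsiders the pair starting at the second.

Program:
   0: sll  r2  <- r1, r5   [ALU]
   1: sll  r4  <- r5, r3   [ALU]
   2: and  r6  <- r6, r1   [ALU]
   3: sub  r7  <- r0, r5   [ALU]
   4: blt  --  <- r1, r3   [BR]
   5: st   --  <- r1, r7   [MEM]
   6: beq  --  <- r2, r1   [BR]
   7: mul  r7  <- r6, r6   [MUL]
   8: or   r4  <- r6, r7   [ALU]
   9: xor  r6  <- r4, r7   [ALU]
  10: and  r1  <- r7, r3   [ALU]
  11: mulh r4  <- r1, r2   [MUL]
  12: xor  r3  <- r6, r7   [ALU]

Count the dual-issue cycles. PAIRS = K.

c0: i0&i1 sll sll  dual
c1: i2&i3 and sub  dual
c2: i4&i5 blt st  dual
c3: i6 beq  no-port BR/MUL
c4: i7 mul  RAW r7
c5: i8 or  RAW r4
c6: i9&i10 xor and  dual
c7: i11&i12 mulh xor  dual

PAIRS = 5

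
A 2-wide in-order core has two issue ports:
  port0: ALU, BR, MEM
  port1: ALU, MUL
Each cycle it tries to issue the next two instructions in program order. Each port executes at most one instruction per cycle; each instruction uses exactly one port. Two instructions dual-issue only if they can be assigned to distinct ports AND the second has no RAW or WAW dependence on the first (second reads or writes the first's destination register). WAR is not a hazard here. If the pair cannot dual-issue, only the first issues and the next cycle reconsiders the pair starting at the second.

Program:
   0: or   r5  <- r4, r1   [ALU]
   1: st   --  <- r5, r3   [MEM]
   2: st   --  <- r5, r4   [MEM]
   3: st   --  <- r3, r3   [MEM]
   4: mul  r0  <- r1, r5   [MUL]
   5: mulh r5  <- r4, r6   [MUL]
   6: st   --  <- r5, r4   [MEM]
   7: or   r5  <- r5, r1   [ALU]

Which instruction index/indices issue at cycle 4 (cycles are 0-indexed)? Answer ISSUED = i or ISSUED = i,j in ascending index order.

  cy0 -> i0 (or.ALU) RAW r5
  cy1 -> i1 (st.MEM) no-port MEM/MEM
  cy2 -> i2 (st.MEM) no-port MEM/MEM
  cy3 -> i3+i4 (st.MEM mul.MUL) dual
  cy4 -> i5 (mulh.MUL) RAW r5
  cy5 -> i6+i7 (st.MEM or.ALU) dual

ISSUED = 5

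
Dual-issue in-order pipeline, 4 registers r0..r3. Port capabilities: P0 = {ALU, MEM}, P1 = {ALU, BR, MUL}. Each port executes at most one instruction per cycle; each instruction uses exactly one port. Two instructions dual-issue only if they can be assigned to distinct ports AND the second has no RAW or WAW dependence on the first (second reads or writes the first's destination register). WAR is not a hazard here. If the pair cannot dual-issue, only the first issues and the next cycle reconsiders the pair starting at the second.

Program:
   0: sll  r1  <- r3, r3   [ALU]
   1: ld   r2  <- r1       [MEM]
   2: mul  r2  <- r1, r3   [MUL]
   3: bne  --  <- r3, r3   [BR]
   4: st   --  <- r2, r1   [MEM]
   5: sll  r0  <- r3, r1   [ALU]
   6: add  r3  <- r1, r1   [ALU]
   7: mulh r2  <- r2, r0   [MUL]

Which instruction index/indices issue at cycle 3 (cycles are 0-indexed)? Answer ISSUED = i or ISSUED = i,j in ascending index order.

ISSUED = 3,4

#0 head=0: sll.ALU i0 RAW r1
#1 head=1: ld.MEM i1 WAW r2
#2 head=2: mul.MUL i2 no-port MUL/BR
#3 head=3: bne.BR/st.MEM i3&i4 2-wide
#4 head=5: sll.ALU/add.ALU i5&i6 2-wide
#5 head=7: mulh.MUL i7 tail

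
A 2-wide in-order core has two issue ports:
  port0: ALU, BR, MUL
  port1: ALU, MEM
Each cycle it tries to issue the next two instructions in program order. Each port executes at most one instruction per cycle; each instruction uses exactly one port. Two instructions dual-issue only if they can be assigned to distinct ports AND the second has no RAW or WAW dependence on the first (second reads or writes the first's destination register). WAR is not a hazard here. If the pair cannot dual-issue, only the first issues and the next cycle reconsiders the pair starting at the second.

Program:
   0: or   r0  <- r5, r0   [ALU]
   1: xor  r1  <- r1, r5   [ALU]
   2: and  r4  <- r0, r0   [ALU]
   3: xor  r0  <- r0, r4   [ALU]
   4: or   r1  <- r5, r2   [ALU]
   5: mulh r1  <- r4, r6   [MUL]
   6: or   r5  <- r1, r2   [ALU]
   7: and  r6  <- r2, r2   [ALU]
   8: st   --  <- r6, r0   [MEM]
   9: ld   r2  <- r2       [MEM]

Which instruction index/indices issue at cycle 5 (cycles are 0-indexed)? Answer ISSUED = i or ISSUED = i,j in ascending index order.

ISSUED = 8

  cy0 -> i0,i1 (or.ALU/xor.ALU) dual
  cy1 -> i2 (and.ALU) RAW r4
  cy2 -> i3,i4 (xor.ALU/or.ALU) dual
  cy3 -> i5 (mulh.MUL) RAW r1
  cy4 -> i6,i7 (or.ALU/and.ALU) dual
  cy5 -> i8 (st.MEM) no-port MEM/MEM
  cy6 -> i9 (ld.MEM) tail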